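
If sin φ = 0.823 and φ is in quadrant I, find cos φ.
cos φ = 0.568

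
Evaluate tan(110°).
tan(110°) = -2.747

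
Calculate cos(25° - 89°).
cos(25° - 89°) = cos 25° cos 89° + sin 25° sin 89° = 0.4384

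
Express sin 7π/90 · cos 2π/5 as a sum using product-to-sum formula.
sin 7π/90 cos 2π/5 = (1/2)[sin(7π/90+2π/5) + sin(7π/90-2π/5)]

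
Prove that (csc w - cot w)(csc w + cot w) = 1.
LHS = csc²w - cot²w = (1 + cot²w) - cot²w = 1 = RHS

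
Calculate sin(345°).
sin(345°) = -(√6-√2)/4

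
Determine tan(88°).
tan(88°) = 28.64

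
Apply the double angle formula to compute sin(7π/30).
sin(7π/30) = 2 sin 7π/60 cos 7π/60 = 0.6691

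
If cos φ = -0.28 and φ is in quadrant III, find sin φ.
sin φ = -0.96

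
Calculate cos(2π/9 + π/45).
cos(2π/9 + π/45) = cos 2π/9 cos π/45 - sin 2π/9 sin π/45 = 0.7193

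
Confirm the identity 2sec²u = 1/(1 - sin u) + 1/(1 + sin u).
RHS = [(1 + sin u) + (1 - sin u)] / [(1 - sin u)(1 + sin u)] = 2/(1 - sin²u) = 2/cos²u = 2sec²u = LHS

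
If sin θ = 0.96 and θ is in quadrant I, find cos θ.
cos θ = 0.28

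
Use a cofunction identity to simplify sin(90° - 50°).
sin(90° - 50°) = cos(50°)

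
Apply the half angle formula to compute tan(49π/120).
tan(49π/120) = sin 49π/60 / (1 + cos 49π/60) = 3.376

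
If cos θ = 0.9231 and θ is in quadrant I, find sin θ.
sin θ = 0.3846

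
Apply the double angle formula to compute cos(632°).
cos(632°) = cos²316° - sin²316° = 0.0349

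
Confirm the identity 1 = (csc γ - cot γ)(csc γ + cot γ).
RHS = csc²γ - cot²γ = (1 + cot²γ) - cot²γ = 1 = LHS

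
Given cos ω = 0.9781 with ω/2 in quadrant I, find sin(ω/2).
sin(ω/2) = ±√((1 - cos ω)/2); positive since ω/2 ∈ QI, so sin(ω/2) = 0.1046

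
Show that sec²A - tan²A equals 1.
LHS = 1/cos²A - sin²A/cos²A = (1 - sin²A)/cos²A = cos²A/cos²A = 1 = RHS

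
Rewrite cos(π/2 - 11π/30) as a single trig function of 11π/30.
cos(π/2 - 11π/30) = sin(11π/30)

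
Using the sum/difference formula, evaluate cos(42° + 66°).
cos(42° + 66°) = cos 42° cos 66° - sin 42° sin 66° = -0.309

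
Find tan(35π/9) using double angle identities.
tan(35π/9) = 2 tan 35π/18 / (1 - tan²35π/18) = -0.364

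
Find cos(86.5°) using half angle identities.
cos(86.5°) = √((1 + cos 173°)/2) = 0.06105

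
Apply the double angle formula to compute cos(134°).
cos(134°) = cos²67° - sin²67° = -0.6947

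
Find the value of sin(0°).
sin(0°) = 0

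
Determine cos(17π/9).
cos(17π/9) = 0.9397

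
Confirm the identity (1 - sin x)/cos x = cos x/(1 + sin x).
LHS = (1 - sin x)(1 + sin x) / (cos x(1 + sin x)) = (1 - sin²x) / (cos x(1 + sin x)) = cos²x / (cos x(1 + sin x)) = cos x/(1 + sin x) = RHS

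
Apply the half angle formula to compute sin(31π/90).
sin(31π/90) = √((1 - cos 31π/45)/2) = 0.8829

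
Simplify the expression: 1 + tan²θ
1 + tan²θ = sec²θ (using Pythagorean identity)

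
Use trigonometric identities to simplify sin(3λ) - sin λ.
sin(3λ) - sin λ = 2 cos(2λ) sin λ (using Sum-to-product)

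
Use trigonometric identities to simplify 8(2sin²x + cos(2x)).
8(2sin²x + cos(2x)) = 8 (using Double angle)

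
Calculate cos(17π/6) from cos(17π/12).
cos(17π/6) = cos²17π/12 - sin²17π/12 = -√3/2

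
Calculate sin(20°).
sin(20°) = 0.342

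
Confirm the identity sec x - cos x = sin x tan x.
LHS = 1/cos x - cos x = (1 - cos²x)/cos x = sin²x/cos x = sin x · (sin x/cos x) = sin x tan x = RHS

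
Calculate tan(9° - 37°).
tan(9° - 37°) = (tan 9° - tan 37°)/(1 + tan 9° tan 37°) = -0.5317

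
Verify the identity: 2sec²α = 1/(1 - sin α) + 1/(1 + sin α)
RHS = [(1 + sin α) + (1 - sin α)] / [(1 - sin α)(1 + sin α)] = 2/(1 - sin²α) = 2/cos²α = 2sec²α = LHS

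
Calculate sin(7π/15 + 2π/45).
sin(7π/15 + 2π/45) = sin 7π/15 cos 2π/45 + cos 7π/15 sin 2π/45 = 0.9994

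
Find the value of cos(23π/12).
cos(23π/12) = (√6+√2)/4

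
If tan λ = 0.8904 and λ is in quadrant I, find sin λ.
sin λ = 0.665 (using tan²λ + 1 = sec²λ)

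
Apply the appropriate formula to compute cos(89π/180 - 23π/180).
cos(89π/180 - 23π/180) = cos 89π/180 cos 23π/180 + sin 89π/180 sin 23π/180 = 0.4067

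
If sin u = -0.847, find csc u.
csc u = 1/sin u = -1.181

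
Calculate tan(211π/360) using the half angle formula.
tan(211π/360) = sin 211π/180 / (1 + cos 211π/180) = -3.606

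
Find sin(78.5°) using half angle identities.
sin(78.5°) = √((1 - cos 157°)/2) = 0.9799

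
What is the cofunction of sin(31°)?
sin(31°) = cos(90° - 31°) = cos(59°)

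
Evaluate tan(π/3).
tan(π/3) = √3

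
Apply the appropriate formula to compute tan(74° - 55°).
tan(74° - 55°) = (tan 74° - tan 55°)/(1 + tan 74° tan 55°) = 0.3443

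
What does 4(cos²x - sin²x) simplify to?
4(cos²x - sin²x) = 4(cos(2x)) (using Double angle)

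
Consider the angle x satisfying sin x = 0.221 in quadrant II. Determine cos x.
cos x = ±√(1 - sin²x) = -0.9753 (negative in QII)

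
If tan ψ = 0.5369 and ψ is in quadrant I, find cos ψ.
cos ψ = 0.881 (using tan²ψ + 1 = sec²ψ)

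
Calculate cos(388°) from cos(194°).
cos(388°) = 1 - 2sin²194° = 0.8829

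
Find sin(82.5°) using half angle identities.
sin(82.5°) = √((1 - cos 165°)/2) = 0.9914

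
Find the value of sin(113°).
sin(113°) = 0.9205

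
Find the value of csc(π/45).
csc(π/45) = 14.34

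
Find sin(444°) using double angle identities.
sin(444°) = 2 sin 222° cos 222° = 0.9945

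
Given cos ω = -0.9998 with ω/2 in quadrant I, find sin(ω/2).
sin(ω/2) = ±√((1 - cos ω)/2); positive since ω/2 ∈ QI, so sin(ω/2) = 0.9999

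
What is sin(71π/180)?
sin(71π/180) = 0.9455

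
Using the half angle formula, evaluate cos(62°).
cos(62°) = √((1 + cos 124°)/2) = 0.4695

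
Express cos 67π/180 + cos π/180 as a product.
cos 67π/180 + cos π/180 = 2 cos(17π/90) cos(11π/60)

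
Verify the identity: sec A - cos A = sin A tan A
LHS = 1/cos A - cos A = (1 - cos²A)/cos A = sin²A/cos A = sin A · (sin A/cos A) = sin A tan A = RHS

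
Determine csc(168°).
csc(168°) = 4.81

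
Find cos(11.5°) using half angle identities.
cos(11.5°) = √((1 + cos 23°)/2) = 0.9799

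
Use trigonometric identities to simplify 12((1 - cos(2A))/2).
12((1 - cos(2A))/2) = 12(sin²A) (using Power reduction)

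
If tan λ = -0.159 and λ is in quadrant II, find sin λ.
sin λ = 0.157 (using tan²λ + 1 = sec²λ)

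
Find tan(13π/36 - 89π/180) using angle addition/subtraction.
tan(13π/36 - 89π/180) = (tan 13π/36 - tan 89π/180)/(1 + tan 13π/36 tan 89π/180) = -0.4452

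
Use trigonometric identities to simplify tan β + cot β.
tan β + cot β = sec β csc β (using Quotient identities)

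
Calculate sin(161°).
sin(161°) = 0.3256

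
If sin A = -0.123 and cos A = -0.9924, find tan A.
tan A = sin A / cos A = 0.1239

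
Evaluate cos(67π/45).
cos(67π/45) = -0.0349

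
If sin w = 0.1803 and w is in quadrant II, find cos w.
cos w = -0.9836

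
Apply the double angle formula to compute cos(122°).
cos(122°) = cos²61° - sin²61° = -0.5299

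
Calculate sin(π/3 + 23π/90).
sin(π/3 + 23π/90) = sin π/3 cos 23π/90 + cos π/3 sin 23π/90 = 0.9613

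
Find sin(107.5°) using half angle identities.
sin(107.5°) = √((1 - cos 215°)/2) = 0.9537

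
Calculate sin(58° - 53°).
sin(58° - 53°) = sin 58° cos 53° - cos 58° sin 53° = 0.08716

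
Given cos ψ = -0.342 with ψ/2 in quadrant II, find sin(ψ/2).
sin(ψ/2) = ±√((1 - cos ψ)/2); positive since ψ/2 ∈ QII, so sin(ψ/2) = 0.8191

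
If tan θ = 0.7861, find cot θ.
cot θ = 1/tan θ = 1.272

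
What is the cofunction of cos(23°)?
cos(23°) = sin(90° - 23°) = sin(67°)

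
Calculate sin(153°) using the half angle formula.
sin(153°) = √((1 - cos 306°)/2) = 0.454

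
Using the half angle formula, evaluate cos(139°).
cos(139°) = -√((1 + cos 278°)/2) = -0.7547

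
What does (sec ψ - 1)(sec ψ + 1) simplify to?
(sec ψ - 1)(sec ψ + 1) = tan²ψ (using Diff. of squares)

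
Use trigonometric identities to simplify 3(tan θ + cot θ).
3(tan θ + cot θ) = 3(sec θ csc θ) (using Quotient identities)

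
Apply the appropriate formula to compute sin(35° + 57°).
sin(35° + 57°) = sin 35° cos 57° + cos 35° sin 57° = 0.9994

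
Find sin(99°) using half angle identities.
sin(99°) = √((1 - cos 198°)/2) = 0.9877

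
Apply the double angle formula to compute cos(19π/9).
cos(19π/9) = cos²19π/18 - sin²19π/18 = 0.9397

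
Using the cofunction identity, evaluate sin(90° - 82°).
sin(90° - 82°) = cos(82°) = 0.1392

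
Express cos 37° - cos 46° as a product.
cos 37° - cos 46° = -2 sin(41.5°) sin(-4.5°)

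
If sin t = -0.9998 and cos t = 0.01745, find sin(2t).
sin(2t) = 2 sin t cos t = -0.03489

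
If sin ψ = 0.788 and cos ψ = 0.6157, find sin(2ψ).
sin(2ψ) = 2 sin ψ cos ψ = 0.9703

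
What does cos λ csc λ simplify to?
cos λ csc λ = cot λ (using Reciprocal + quotient)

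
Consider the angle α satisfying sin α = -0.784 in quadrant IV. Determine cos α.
cos α = √(1 - sin²α) = 0.6208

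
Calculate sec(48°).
sec(48°) = 1.494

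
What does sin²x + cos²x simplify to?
sin²x + cos²x = 1 (using Pythagorean identity)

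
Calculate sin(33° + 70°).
sin(33° + 70°) = sin 33° cos 70° + cos 33° sin 70° = 0.9744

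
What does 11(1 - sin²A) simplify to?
11(1 - sin²A) = 11(cos²A) (using Pythagorean identity)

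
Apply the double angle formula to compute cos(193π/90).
cos(193π/90) = cos²193π/180 - sin²193π/180 = 0.8988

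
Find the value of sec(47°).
sec(47°) = 1.466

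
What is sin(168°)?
sin(168°) = 0.2079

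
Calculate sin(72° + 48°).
sin(72° + 48°) = sin 72° cos 48° + cos 72° sin 48° = √3/2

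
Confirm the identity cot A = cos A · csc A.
RHS = cos A · (1/sin A) = cos A/sin A = cot A = LHS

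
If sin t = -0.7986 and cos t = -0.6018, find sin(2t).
sin(2t) = 2 sin t cos t = 0.9612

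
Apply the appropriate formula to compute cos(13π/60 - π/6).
cos(13π/60 - π/6) = cos 13π/60 cos π/6 + sin 13π/60 sin π/6 = 0.9877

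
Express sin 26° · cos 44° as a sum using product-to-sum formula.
sin 26° cos 44° = (1/2)[sin(26°+44°) + sin(26°-44°)]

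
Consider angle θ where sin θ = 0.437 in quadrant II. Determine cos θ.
cos θ = ±√(1 - sin²θ) = -0.8995 (negative in QII)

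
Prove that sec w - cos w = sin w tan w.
LHS = 1/cos w - cos w = (1 - cos²w)/cos w = sin²w/cos w = sin w · (sin w/cos w) = sin w tan w = RHS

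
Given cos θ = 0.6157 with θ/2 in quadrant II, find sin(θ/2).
sin(θ/2) = ±√((1 - cos θ)/2); positive since θ/2 ∈ QII, so sin(θ/2) = 0.4383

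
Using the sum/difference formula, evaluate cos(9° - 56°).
cos(9° - 56°) = cos 9° cos 56° + sin 9° sin 56° = 0.682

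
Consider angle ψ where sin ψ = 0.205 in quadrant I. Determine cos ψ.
cos ψ = √(1 - sin²ψ) = 0.9788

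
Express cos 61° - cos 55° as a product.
cos 61° - cos 55° = -2 sin(58°) sin(3°)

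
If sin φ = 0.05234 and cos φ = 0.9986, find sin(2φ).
sin(2φ) = 2 sin φ cos φ = 0.1045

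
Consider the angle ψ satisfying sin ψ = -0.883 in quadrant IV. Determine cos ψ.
cos ψ = √(1 - sin²ψ) = 0.4694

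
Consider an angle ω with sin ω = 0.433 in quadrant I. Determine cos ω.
cos ω = √(1 - sin²ω) = 0.9014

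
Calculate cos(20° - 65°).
cos(20° - 65°) = cos 20° cos 65° + sin 20° sin 65° = √2/2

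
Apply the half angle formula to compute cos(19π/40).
cos(19π/40) = √((1 + cos 19π/20)/2) = 0.07846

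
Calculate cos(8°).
cos(8°) = 0.9903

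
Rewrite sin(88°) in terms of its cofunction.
sin(88°) = cos(90° - 88°) = cos(2°)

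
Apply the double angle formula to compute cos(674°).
cos(674°) = cos²337° - sin²337° = 0.6947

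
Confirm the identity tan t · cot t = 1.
LHS = (sin t/cos t) · (cos t/sin t) = 1 = RHS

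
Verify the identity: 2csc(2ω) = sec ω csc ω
LHS = 2/sin(2ω) = 2/(2 sin ω cos ω) = 1/(sin ω cos ω) = (1/cos ω)(1/sin ω) = sec ω csc ω = RHS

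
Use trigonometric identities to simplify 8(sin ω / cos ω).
8(sin ω / cos ω) = 8(tan ω) (using Quotient identity)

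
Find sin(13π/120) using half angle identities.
sin(13π/120) = √((1 - cos 13π/60)/2) = 0.3338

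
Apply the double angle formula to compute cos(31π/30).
cos(31π/30) = cos²31π/60 - sin²31π/60 = -0.9945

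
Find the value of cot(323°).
cot(323°) = -1.327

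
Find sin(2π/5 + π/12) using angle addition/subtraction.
sin(2π/5 + π/12) = sin 2π/5 cos π/12 + cos 2π/5 sin π/12 = 0.9986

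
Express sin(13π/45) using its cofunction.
sin(13π/45) = cos(π/2 - 13π/45) = cos(19π/90)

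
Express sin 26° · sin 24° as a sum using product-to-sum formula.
sin 26° sin 24° = (1/2)[cos(26°-24°) - cos(26°+24°)]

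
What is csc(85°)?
csc(85°) = 1.004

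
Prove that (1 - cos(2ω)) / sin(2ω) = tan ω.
LHS = 2sin²ω / (2 sin ω cos ω) = sin ω/cos ω = tan ω = RHS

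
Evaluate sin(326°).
sin(326°) = -0.5592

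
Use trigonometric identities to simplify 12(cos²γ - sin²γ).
12(cos²γ - sin²γ) = 12(cos(2γ)) (using Double angle)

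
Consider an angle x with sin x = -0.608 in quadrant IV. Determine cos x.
cos x = √(1 - sin²x) = 0.7939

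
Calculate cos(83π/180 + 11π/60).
cos(83π/180 + 11π/60) = cos 83π/180 cos 11π/60 - sin 83π/180 sin 11π/60 = -0.4384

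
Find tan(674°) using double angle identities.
tan(674°) = 2 tan 337° / (1 - tan²337°) = -1.036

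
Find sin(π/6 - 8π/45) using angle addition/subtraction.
sin(π/6 - 8π/45) = sin π/6 cos 8π/45 - cos π/6 sin 8π/45 = -0.0349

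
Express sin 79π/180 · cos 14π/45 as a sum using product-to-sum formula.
sin 79π/180 cos 14π/45 = (1/2)[sin(79π/180+14π/45) + sin(79π/180-14π/45)]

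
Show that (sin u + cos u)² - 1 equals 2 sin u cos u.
LHS = sin²u + 2 sin u cos u + cos²u - 1 = (sin²u + cos²u) + 2 sin u cos u - 1 = 1 + 2 sin u cos u - 1 = 2 sin u cos u = RHS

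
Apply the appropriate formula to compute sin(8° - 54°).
sin(8° - 54°) = sin 8° cos 54° - cos 8° sin 54° = -0.7193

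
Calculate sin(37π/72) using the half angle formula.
sin(37π/72) = √((1 - cos 37π/36)/2) = 0.999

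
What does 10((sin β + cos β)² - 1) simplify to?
10((sin β + cos β)² - 1) = 10(sin(2β)) (using Pythagorean + double angle)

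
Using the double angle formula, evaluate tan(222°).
tan(222°) = 2 tan 111° / (1 - tan²111°) = 0.9004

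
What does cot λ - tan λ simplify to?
cot λ - tan λ = 2 cot(2λ) (using Double angle)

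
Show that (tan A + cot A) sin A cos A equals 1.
LHS = (sin A/cos A + cos A/sin A) sin A cos A = ((sin²A + cos²A)/(sin A cos A)) · sin A cos A = sin²A + cos²A = 1 = RHS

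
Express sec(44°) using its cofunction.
sec(44°) = csc(90° - 44°) = csc(46°)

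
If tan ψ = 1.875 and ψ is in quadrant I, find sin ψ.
sin ψ = 0.8824 (using tan²ψ + 1 = sec²ψ)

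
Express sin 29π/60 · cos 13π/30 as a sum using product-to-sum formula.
sin 29π/60 cos 13π/30 = (1/2)[sin(29π/60+13π/30) + sin(29π/60-13π/30)]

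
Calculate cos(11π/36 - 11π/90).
cos(11π/36 - 11π/90) = cos 11π/36 cos 11π/90 + sin 11π/36 sin 11π/90 = 0.8387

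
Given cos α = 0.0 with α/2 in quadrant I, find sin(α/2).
sin(α/2) = ±√((1 - cos α)/2); positive since α/2 ∈ QI, so sin(α/2) = √2/2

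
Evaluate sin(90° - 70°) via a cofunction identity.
sin(90° - 70°) = cos(70°) = 0.342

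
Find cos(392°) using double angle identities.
cos(392°) = 1 - 2sin²196° = 0.848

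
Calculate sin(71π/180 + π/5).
sin(71π/180 + π/5) = sin 71π/180 cos π/5 + cos 71π/180 sin π/5 = 0.9563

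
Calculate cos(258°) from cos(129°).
cos(258°) = 2cos²129° - 1 = -0.2079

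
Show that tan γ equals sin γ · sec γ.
RHS = sin γ · (1/cos γ) = sin γ/cos γ = tan γ = LHS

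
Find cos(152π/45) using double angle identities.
cos(152π/45) = 1 - 2sin²76π/45 = -0.3746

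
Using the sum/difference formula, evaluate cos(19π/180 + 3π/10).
cos(19π/180 + 3π/10) = cos 19π/180 cos 3π/10 - sin 19π/180 sin 3π/10 = 0.2924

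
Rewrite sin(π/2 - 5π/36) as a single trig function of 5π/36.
sin(π/2 - 5π/36) = cos(5π/36)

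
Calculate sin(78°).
sin(78°) = 0.9781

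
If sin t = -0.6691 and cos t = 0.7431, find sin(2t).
sin(2t) = 2 sin t cos t = -0.9944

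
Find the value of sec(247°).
sec(247°) = -2.559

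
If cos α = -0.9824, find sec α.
sec α = 1/cos α = -1.018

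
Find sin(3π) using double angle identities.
sin(3π) = 2 sin 3π/2 cos 3π/2 = 0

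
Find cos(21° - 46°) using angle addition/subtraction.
cos(21° - 46°) = cos 21° cos 46° + sin 21° sin 46° = 0.9063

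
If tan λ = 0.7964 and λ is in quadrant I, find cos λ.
cos λ = 0.7822 (using tan²λ + 1 = sec²λ)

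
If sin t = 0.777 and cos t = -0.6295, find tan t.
tan t = sin t / cos t = -1.234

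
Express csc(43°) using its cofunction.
csc(43°) = sec(90° - 43°) = sec(47°)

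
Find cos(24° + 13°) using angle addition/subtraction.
cos(24° + 13°) = cos 24° cos 13° - sin 24° sin 13° = 0.7986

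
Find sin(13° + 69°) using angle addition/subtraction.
sin(13° + 69°) = sin 13° cos 69° + cos 13° sin 69° = 0.9903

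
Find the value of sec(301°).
sec(301°) = 1.942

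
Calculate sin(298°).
sin(298°) = -0.8829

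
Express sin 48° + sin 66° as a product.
sin 48° + sin 66° = 2 sin(57°) cos(-9°)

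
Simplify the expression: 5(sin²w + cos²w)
5(sin²w + cos²w) = 5 (using Pythagorean identity)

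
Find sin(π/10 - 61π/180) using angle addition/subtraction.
sin(π/10 - 61π/180) = sin π/10 cos 61π/180 - cos π/10 sin 61π/180 = -0.682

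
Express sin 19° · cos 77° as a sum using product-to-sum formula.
sin 19° cos 77° = (1/2)[sin(19°+77°) + sin(19°-77°)]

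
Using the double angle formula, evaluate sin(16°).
sin(16°) = 2 sin 8° cos 8° = 0.2756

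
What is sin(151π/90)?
sin(151π/90) = -0.848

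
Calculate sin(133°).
sin(133°) = 0.7314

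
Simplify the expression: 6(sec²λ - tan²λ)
6(sec²λ - tan²λ) = 6 (using Pythagorean identity)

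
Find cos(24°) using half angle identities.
cos(24°) = √((1 + cos 48°)/2) = 0.9135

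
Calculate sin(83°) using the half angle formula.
sin(83°) = √((1 - cos 166°)/2) = 0.9925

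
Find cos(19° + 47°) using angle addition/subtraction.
cos(19° + 47°) = cos 19° cos 47° - sin 19° sin 47° = 0.4067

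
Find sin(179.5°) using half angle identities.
sin(179.5°) = √((1 - cos 359°)/2) = 0.008727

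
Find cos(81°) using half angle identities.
cos(81°) = √((1 + cos 162°)/2) = 0.1564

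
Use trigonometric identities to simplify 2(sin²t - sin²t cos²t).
2(sin²t - sin²t cos²t) = 2(sin⁴t) (using Factoring)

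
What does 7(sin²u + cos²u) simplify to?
7(sin²u + cos²u) = 7 (using Pythagorean identity)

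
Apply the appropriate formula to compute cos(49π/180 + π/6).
cos(49π/180 + π/6) = cos 49π/180 cos π/6 - sin 49π/180 sin π/6 = 0.1908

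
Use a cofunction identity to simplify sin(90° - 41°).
sin(90° - 41°) = cos(41°)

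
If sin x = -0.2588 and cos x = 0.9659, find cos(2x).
cos(2x) = cos²x - sin²x = 0.866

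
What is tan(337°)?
tan(337°) = -0.4245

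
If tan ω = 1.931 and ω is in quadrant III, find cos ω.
cos ω = -0.4599 (using tan²ω + 1 = sec²ω)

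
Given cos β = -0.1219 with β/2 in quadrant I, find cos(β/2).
cos(β/2) = ±√((1 + cos β)/2); positive since β/2 ∈ QI, so cos(β/2) = 0.6626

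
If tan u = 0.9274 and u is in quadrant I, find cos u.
cos u = 0.7332 (using tan²u + 1 = sec²u)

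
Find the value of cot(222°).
cot(222°) = 1.111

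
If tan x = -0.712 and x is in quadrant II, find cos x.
cos x = -0.8146 (using tan²x + 1 = sec²x)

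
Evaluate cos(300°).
cos(300°) = 1/2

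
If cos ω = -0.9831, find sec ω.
sec ω = 1/cos ω = -1.017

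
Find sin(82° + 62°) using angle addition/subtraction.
sin(82° + 62°) = sin 82° cos 62° + cos 82° sin 62° = 0.5878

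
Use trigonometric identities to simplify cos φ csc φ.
cos φ csc φ = cot φ (using Reciprocal + quotient)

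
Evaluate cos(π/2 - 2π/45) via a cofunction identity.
cos(π/2 - 2π/45) = sin(2π/45) = 0.1392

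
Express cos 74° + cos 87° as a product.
cos 74° + cos 87° = 2 cos(80.5°) cos(-6.5°)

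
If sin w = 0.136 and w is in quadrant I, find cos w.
cos w = 0.9907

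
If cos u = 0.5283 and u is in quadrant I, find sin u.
sin u = 0.8491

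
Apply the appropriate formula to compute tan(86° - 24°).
tan(86° - 24°) = (tan 86° - tan 24°)/(1 + tan 86° tan 24°) = 1.881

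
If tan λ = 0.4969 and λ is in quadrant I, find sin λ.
sin λ = 0.445 (using tan²λ + 1 = sec²λ)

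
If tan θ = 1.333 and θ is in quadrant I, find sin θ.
sin θ = 0.7999 (using tan²θ + 1 = sec²θ)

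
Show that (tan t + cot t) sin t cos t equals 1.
LHS = (sin t/cos t + cos t/sin t) sin t cos t = ((sin²t + cos²t)/(sin t cos t)) · sin t cos t = sin²t + cos²t = 1 = RHS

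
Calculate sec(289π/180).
sec(289π/180) = 3.072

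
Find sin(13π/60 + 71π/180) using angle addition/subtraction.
sin(13π/60 + 71π/180) = sin 13π/60 cos 71π/180 + cos 13π/60 sin 71π/180 = 0.9397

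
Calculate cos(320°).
cos(320°) = 0.766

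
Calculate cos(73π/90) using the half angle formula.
cos(73π/90) = -√((1 + cos 73π/45)/2) = -0.829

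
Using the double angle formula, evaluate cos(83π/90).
cos(83π/90) = cos²83π/180 - sin²83π/180 = -0.9703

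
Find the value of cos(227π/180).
cos(227π/180) = -0.682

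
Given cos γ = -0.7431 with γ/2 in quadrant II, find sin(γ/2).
sin(γ/2) = ±√((1 - cos γ)/2); positive since γ/2 ∈ QII, so sin(γ/2) = 0.9336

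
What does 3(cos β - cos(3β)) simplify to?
3(cos β - cos(3β)) = 3(2 sin(2β) sin β) (using Sum-to-product)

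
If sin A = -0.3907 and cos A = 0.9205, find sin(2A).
sin(2A) = 2 sin A cos A = -0.7193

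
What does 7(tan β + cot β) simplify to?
7(tan β + cot β) = 7(sec β csc β) (using Quotient identities)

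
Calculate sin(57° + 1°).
sin(57° + 1°) = sin 57° cos 1° + cos 57° sin 1° = 0.848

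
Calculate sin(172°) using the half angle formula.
sin(172°) = √((1 - cos 344°)/2) = 0.1392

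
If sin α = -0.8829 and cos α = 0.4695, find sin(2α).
sin(2α) = 2 sin α cos α = -0.829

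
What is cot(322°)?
cot(322°) = -1.28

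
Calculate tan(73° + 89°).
tan(73° + 89°) = (tan 73° + tan 89°)/(1 - tan 73° tan 89°) = -0.3249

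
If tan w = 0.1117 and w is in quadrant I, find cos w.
cos w = 0.9938 (using tan²w + 1 = sec²w)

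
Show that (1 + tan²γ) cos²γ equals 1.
LHS = sec²γ · cos²γ = (1/cos²γ) · cos²γ = 1 = RHS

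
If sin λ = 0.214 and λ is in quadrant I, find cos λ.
cos λ = 0.9768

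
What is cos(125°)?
cos(125°) = -0.5736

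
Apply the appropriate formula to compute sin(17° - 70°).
sin(17° - 70°) = sin 17° cos 70° - cos 17° sin 70° = -0.7986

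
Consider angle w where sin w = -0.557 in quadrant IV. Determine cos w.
cos w = √(1 - sin²w) = 0.8305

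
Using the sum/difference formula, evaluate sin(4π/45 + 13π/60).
sin(4π/45 + 13π/60) = sin 4π/45 cos 13π/60 + cos 4π/45 sin 13π/60 = 0.8192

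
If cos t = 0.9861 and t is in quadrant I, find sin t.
sin t = 0.1662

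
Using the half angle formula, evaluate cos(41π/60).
cos(41π/60) = -√((1 + cos 41π/30)/2) = -0.5446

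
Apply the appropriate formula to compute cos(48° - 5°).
cos(48° - 5°) = cos 48° cos 5° + sin 48° sin 5° = 0.7314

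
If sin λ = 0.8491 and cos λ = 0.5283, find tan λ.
tan λ = sin λ / cos λ = 1.607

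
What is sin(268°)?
sin(268°) = -0.9994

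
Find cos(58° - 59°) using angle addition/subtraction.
cos(58° - 59°) = cos 58° cos 59° + sin 58° sin 59° = 0.9998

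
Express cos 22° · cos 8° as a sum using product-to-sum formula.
cos 22° cos 8° = (1/2)[cos(22°-8°) + cos(22°+8°)]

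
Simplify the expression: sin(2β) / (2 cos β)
sin(2β) / (2 cos β) = sin β (using Double angle)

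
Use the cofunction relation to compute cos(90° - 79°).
cos(90° - 79°) = sin(79°) = 0.9816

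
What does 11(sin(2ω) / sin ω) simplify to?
11(sin(2ω) / sin ω) = 11(2 cos ω) (using Double angle)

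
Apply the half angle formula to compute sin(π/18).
sin(π/18) = √((1 - cos π/9)/2) = 0.1736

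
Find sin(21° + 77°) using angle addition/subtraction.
sin(21° + 77°) = sin 21° cos 77° + cos 21° sin 77° = 0.9903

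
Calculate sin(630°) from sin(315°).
sin(630°) = 2 sin 315° cos 315° = -1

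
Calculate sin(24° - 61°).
sin(24° - 61°) = sin 24° cos 61° - cos 24° sin 61° = -0.6018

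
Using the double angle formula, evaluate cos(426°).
cos(426°) = cos²213° - sin²213° = 0.4067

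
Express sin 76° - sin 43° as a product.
sin 76° - sin 43° = 2 cos(59.5°) sin(16.5°)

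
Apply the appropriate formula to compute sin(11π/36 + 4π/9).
sin(11π/36 + 4π/9) = sin 11π/36 cos 4π/9 + cos 11π/36 sin 4π/9 = √2/2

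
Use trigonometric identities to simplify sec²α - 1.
sec²α - 1 = tan²α (using Pythagorean identity)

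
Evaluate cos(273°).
cos(273°) = 0.05234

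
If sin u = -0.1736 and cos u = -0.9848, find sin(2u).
sin(2u) = 2 sin u cos u = 0.3419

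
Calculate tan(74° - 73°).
tan(74° - 73°) = (tan 74° - tan 73°)/(1 + tan 74° tan 73°) = 0.01746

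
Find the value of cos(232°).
cos(232°) = -0.6157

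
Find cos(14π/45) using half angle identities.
cos(14π/45) = √((1 + cos 28π/45)/2) = 0.5592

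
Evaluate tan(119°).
tan(119°) = -1.804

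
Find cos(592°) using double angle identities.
cos(592°) = cos²296° - sin²296° = -0.6157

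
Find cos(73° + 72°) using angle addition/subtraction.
cos(73° + 72°) = cos 73° cos 72° - sin 73° sin 72° = -0.8192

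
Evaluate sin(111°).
sin(111°) = 0.9336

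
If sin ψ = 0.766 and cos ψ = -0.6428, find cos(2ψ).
cos(2ψ) = cos²ψ - sin²ψ = -0.1736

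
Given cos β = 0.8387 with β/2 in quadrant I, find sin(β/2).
sin(β/2) = ±√((1 - cos β)/2); positive since β/2 ∈ QI, so sin(β/2) = 0.284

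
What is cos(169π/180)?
cos(169π/180) = -0.9816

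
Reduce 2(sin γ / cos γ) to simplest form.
2(sin γ / cos γ) = 2(tan γ) (using Quotient identity)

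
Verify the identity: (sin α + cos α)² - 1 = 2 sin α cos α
LHS = sin²α + 2 sin α cos α + cos²α - 1 = (sin²α + cos²α) + 2 sin α cos α - 1 = 1 + 2 sin α cos α - 1 = 2 sin α cos α = RHS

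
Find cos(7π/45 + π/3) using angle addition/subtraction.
cos(7π/45 + π/3) = cos 7π/45 cos π/3 - sin 7π/45 sin π/3 = 0.0349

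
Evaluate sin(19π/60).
sin(19π/60) = 0.8387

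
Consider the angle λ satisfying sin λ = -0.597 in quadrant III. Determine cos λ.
cos λ = ±√(1 - sin²λ) = -0.8022 (negative in QIII)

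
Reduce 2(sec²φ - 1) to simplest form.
2(sec²φ - 1) = 2(tan²φ) (using Pythagorean identity)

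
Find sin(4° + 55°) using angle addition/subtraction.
sin(4° + 55°) = sin 4° cos 55° + cos 4° sin 55° = 0.8572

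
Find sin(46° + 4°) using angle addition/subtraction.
sin(46° + 4°) = sin 46° cos 4° + cos 46° sin 4° = 0.766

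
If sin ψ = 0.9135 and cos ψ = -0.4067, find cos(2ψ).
cos(2ψ) = cos²ψ - sin²ψ = -0.6691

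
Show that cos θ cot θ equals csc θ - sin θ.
RHS = 1/sin θ - sin θ = (1 - sin²θ)/sin θ = cos²θ/sin θ = cos θ · (cos θ/sin θ) = cos θ cot θ = LHS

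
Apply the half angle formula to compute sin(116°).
sin(116°) = √((1 - cos 232°)/2) = 0.8988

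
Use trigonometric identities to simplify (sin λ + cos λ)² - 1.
(sin λ + cos λ)² - 1 = sin(2λ) (using Pythagorean + double angle)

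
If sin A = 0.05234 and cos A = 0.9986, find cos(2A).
cos(2A) = cos²A - sin²A = 0.9945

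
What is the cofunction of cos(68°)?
cos(68°) = sin(90° - 68°) = sin(22°)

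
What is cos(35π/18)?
cos(35π/18) = 0.9848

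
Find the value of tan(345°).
tan(345°) = -(2-√3)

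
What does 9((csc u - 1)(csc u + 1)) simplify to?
9((csc u - 1)(csc u + 1)) = 9(cot²u) (using Diff. of squares)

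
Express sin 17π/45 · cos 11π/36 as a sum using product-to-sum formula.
sin 17π/45 cos 11π/36 = (1/2)[sin(17π/45+11π/36) + sin(17π/45-11π/36)]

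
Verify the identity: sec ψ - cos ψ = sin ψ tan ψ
LHS = 1/cos ψ - cos ψ = (1 - cos²ψ)/cos ψ = sin²ψ/cos ψ = sin ψ · (sin ψ/cos ψ) = sin ψ tan ψ = RHS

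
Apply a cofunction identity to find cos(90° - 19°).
cos(90° - 19°) = sin(19°) = 0.3256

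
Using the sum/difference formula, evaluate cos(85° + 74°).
cos(85° + 74°) = cos 85° cos 74° - sin 85° sin 74° = -0.9336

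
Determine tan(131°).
tan(131°) = -1.15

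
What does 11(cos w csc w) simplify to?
11(cos w csc w) = 11(cot w) (using Reciprocal + quotient)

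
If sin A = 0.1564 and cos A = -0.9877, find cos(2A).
cos(2A) = cos²A - sin²A = 0.9511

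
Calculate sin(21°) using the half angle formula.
sin(21°) = √((1 - cos 42°)/2) = 0.3584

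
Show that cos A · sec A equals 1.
LHS = cos A · (1/cos A) = 1 = RHS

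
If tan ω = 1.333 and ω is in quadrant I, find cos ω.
cos ω = 0.6001 (using tan²ω + 1 = sec²ω)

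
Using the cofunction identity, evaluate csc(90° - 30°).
csc(90° - 30°) = sec(30°) = 2√3/3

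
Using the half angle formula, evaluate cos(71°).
cos(71°) = √((1 + cos 142°)/2) = 0.3256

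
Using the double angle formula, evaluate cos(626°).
cos(626°) = 2cos²313° - 1 = -0.06976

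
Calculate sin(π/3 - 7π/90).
sin(π/3 - 7π/90) = sin π/3 cos 7π/90 - cos π/3 sin 7π/90 = 0.7193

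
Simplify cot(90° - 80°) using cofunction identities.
cot(90° - 80°) = tan(80°)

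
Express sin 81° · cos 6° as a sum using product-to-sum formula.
sin 81° cos 6° = (1/2)[sin(81°+6°) + sin(81°-6°)]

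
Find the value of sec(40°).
sec(40°) = 1.305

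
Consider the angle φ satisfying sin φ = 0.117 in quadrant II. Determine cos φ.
cos φ = ±√(1 - sin²φ) = -0.9931 (negative in QII)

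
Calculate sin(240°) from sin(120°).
sin(240°) = 2 sin 120° cos 120° = -√3/2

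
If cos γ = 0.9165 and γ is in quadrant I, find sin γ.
sin γ = 0.4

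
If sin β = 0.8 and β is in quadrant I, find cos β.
cos β = 0.6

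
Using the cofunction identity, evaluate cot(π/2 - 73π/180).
cot(π/2 - 73π/180) = tan(73π/180) = 3.271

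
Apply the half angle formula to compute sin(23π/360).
sin(23π/360) = √((1 - cos 23π/180)/2) = 0.1994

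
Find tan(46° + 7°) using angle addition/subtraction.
tan(46° + 7°) = (tan 46° + tan 7°)/(1 - tan 46° tan 7°) = 1.327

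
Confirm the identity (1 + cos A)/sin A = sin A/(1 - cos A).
RHS = sin A(1 + cos A) / ((1 - cos A)(1 + cos A)) = sin A(1 + cos A) / (1 - cos²A) = sin A(1 + cos A) / sin²A = (1 + cos A)/sin A = LHS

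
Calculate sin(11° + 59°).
sin(11° + 59°) = sin 11° cos 59° + cos 11° sin 59° = 0.9397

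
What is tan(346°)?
tan(346°) = -0.2493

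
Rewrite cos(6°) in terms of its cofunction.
cos(6°) = sin(90° - 6°) = sin(84°)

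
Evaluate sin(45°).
sin(45°) = √2/2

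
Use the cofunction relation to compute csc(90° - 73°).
csc(90° - 73°) = sec(73°) = 3.42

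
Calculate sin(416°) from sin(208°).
sin(416°) = 2 sin 208° cos 208° = 0.829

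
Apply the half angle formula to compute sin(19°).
sin(19°) = √((1 - cos 38°)/2) = 0.3256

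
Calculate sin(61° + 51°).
sin(61° + 51°) = sin 61° cos 51° + cos 61° sin 51° = 0.9272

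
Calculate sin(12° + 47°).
sin(12° + 47°) = sin 12° cos 47° + cos 12° sin 47° = 0.8572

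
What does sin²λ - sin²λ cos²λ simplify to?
sin²λ - sin²λ cos²λ = sin⁴λ (using Factoring)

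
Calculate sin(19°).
sin(19°) = 0.3256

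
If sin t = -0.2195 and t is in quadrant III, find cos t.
cos t = -0.9756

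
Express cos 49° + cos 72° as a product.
cos 49° + cos 72° = 2 cos(60.5°) cos(-11.5°)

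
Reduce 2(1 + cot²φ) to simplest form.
2(1 + cot²φ) = 2(csc²φ) (using Pythagorean identity)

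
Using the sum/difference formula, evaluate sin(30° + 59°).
sin(30° + 59°) = sin 30° cos 59° + cos 30° sin 59° = 0.9998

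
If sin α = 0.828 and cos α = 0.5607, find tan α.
tan α = sin α / cos α = 1.477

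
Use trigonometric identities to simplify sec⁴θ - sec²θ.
sec⁴θ - sec²θ = tan⁴θ + tan²θ (using Pythagorean)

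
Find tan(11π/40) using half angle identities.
tan(11π/40) = sin 11π/20 / (1 + cos 11π/20) = 1.171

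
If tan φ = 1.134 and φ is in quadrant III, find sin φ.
sin φ = -0.75 (using tan²φ + 1 = sec²φ)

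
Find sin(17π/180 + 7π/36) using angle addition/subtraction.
sin(17π/180 + 7π/36) = sin 17π/180 cos 7π/36 + cos 17π/180 sin 7π/36 = 0.788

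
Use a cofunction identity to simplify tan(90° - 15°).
tan(90° - 15°) = cot(15°)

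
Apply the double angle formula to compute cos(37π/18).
cos(37π/18) = cos²37π/36 - sin²37π/36 = 0.9848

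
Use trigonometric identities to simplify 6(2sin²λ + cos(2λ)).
6(2sin²λ + cos(2λ)) = 6 (using Double angle)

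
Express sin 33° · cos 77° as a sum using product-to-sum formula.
sin 33° cos 77° = (1/2)[sin(33°+77°) + sin(33°-77°)]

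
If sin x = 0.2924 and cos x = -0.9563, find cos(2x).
cos(2x) = cos²x - sin²x = 0.829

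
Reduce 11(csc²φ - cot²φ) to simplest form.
11(csc²φ - cot²φ) = 11 (using Pythagorean identity)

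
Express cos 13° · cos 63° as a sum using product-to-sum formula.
cos 13° cos 63° = (1/2)[cos(13°-63°) + cos(13°+63°)]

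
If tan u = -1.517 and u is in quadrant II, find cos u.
cos u = -0.5504 (using tan²u + 1 = sec²u)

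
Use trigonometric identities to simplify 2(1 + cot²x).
2(1 + cot²x) = 2(csc²x) (using Pythagorean identity)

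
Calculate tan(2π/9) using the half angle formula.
tan(2π/9) = sin 4π/9 / (1 + cos 4π/9) = 0.8391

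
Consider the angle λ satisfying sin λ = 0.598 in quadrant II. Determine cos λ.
cos λ = ±√(1 - sin²λ) = -0.8015 (negative in QII)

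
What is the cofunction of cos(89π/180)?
cos(89π/180) = sin(π/2 - 89π/180) = sin(π/180)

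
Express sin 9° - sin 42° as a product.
sin 9° - sin 42° = 2 cos(25.5°) sin(-16.5°)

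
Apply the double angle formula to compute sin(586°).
sin(586°) = 2 sin 293° cos 293° = -0.7193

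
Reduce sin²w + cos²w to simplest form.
sin²w + cos²w = 1 (using Pythagorean identity)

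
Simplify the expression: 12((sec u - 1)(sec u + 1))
12((sec u - 1)(sec u + 1)) = 12(tan²u) (using Diff. of squares)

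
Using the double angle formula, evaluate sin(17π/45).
sin(17π/45) = 2 sin 17π/90 cos 17π/90 = 0.9272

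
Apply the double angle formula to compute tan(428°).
tan(428°) = 2 tan 214° / (1 - tan²214°) = 2.475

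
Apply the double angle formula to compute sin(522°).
sin(522°) = 2 sin 261° cos 261° = 0.309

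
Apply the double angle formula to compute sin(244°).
sin(244°) = 2 sin 122° cos 122° = -0.8988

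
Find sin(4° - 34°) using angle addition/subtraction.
sin(4° - 34°) = sin 4° cos 34° - cos 4° sin 34° = -1/2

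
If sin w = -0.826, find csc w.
csc w = 1/sin w = -1.211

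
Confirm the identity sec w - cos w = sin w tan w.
LHS = 1/cos w - cos w = (1 - cos²w)/cos w = sin²w/cos w = sin w · (sin w/cos w) = sin w tan w = RHS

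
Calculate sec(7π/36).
sec(7π/36) = 1.221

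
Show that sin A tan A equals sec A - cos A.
RHS = 1/cos A - cos A = (1 - cos²A)/cos A = sin²A/cos A = sin A · (sin A/cos A) = sin A tan A = LHS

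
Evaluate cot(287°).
cot(287°) = -0.3057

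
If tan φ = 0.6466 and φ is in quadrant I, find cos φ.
cos φ = 0.8397 (using tan²φ + 1 = sec²φ)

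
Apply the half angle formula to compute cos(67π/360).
cos(67π/360) = √((1 + cos 67π/180)/2) = 0.8339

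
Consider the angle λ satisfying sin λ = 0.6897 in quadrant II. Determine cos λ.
cos λ = ±√(1 - sin²λ) = -0.7241 (negative in QII)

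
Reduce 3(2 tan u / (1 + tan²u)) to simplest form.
3(2 tan u / (1 + tan²u)) = 3(sin(2u)) (using Double angle)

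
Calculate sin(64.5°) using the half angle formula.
sin(64.5°) = √((1 - cos 129°)/2) = 0.9026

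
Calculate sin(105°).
sin(105°) = (√6+√2)/4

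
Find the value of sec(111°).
sec(111°) = -2.79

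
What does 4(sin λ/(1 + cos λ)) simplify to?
4(sin λ/(1 + cos λ)) = 4(tan(λ/2)) (using Half angle)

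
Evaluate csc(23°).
csc(23°) = 2.559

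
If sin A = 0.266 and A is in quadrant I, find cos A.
cos A = 0.964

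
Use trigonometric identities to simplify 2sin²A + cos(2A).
2sin²A + cos(2A) = 1 (using Double angle)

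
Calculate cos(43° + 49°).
cos(43° + 49°) = cos 43° cos 49° - sin 43° sin 49° = -0.0349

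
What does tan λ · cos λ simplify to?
tan λ · cos λ = sin λ (using Quotient identity)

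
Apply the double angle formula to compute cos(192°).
cos(192°) = cos²96° - sin²96° = -0.9781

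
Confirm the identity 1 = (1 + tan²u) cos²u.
RHS = sec²u · cos²u = (1/cos²u) · cos²u = 1 = LHS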